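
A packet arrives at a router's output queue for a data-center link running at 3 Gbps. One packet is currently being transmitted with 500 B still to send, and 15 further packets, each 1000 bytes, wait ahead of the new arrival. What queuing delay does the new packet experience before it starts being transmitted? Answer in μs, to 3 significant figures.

Each queued packet: L/R = 8000/3000000000 = 2.66667 μs.
15 queued → 40 μs.
Plus remaining 4000 bits of current packet: 1.33333 μs.
Queuing delay = 41.3 μs.

41.3 μs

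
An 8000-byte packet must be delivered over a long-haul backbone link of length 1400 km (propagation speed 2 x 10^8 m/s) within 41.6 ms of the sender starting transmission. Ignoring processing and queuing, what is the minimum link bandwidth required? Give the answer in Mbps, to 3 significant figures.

1.85 Mbps

L = 64000 bits.
Propagation delay = 1400000 / 200000000 = 7 ms.
Transmission budget = 41.6 − 7 = 34.6 ms.
R ≥ L / t_tx = 64000 bits / 0.0346 s = 1.85 Mbps.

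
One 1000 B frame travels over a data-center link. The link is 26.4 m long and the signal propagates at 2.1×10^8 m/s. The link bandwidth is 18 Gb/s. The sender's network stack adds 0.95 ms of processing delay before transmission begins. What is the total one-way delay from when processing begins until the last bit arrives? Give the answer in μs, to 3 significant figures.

951 μs

L = 1000 × 8 = 8000 bits.
Transmission delay = L/R = 8000 / 18000000000 = 0.444444 μs.
Propagation delay = d/s = 26.4 m / 210000000 m/s = 0.125714 μs.
Plus processing delay 0.95 ms = 950 μs.
Total = 951 μs.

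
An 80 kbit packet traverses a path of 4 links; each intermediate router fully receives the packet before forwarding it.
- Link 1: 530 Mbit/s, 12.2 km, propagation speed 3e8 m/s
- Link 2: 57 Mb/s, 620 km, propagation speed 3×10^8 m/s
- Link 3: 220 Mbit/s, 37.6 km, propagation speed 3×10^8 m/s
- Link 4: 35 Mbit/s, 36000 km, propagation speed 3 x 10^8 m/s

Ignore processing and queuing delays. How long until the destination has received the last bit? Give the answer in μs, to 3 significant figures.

126000 μs

L = 80000 bits.
Transmission delays (L/R per hop): 150.943, 1403.51, 363.636, 2285.71 μs; sum = 4203.8 μs.
Propagation delays (d/s per hop): 40.6667, 2066.67, 125.333, 120000 μs; sum = 122233 μs.
End-to-end = 126000 μs.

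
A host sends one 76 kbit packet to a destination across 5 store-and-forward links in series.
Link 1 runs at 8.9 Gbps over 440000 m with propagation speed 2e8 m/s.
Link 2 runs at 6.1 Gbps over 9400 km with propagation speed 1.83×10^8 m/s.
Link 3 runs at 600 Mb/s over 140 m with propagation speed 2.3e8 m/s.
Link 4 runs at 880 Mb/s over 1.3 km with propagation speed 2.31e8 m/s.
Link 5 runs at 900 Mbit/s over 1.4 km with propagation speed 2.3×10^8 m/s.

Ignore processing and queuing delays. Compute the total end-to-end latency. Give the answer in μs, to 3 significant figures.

53900 μs

L = 76000 bits.
Transmission delays (L/R per hop): 8.53933, 12.459, 126.667, 86.3636, 84.4444 μs; sum = 318.473 μs.
Propagation delays (d/s per hop): 2200, 51366.1, 0.608696, 5.62771, 6.08696 μs; sum = 53578.4 μs.
End-to-end = 53900 μs.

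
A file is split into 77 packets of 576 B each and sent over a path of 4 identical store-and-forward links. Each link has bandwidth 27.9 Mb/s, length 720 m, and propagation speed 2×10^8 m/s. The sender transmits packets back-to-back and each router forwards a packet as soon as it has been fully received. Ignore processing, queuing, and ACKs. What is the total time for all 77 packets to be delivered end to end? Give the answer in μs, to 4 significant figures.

Per-hop transmission t_tx = L/R = 4608/27900000 = 165.161 μs.
Per-hop propagation t_prop = 720/200000000 = 3.6 μs.
Pipeline fill: first packet needs 4·t_tx to clear all hops; remaining 76 packets each add one t_tx.
Total = (4+77-1)·t_tx + 4·t_prop = 80·165.161 + 4·3.6 = 13230 μs.

13230 μs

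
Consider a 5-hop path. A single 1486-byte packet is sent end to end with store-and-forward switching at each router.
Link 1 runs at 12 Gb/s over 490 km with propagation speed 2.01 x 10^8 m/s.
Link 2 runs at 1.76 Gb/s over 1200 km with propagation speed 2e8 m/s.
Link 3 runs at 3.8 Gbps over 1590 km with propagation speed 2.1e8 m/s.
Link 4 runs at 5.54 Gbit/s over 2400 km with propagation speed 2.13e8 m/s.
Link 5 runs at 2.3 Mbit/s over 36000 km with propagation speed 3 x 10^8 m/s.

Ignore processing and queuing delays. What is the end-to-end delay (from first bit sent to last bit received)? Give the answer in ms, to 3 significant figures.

152 ms

L = 1486 × 8 = 11888 bits.
Transmission delays (L/R per hop): 0.000990667, 0.00675455, 0.00312842, 0.00214585, 5.1687 ms; sum = 5.18172 ms.
Propagation delays (d/s per hop): 2.43781, 6, 7.57143, 11.2676, 120 ms; sum = 147.277 ms.
End-to-end = 152 ms.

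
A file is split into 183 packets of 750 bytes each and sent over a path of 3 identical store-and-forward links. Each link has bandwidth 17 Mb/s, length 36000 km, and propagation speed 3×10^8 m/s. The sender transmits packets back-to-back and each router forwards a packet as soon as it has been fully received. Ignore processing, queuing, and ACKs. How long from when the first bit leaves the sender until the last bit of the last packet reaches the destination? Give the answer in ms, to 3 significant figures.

Per-hop transmission t_tx = L/R = 6000/17000000 = 0.352941 ms.
Per-hop propagation t_prop = 36000000/300000000 = 120 ms.
Pipeline fill: first packet needs 3·t_tx to clear all hops; remaining 182 packets each add one t_tx.
Total = (3+183-1)·t_tx + 3·t_prop = 185·0.352941 + 3·120 = 425 ms.

425 ms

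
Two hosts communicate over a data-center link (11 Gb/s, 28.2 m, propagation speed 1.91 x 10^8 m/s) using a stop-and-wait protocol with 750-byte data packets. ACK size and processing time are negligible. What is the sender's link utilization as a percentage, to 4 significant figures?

t_tx = L/R = 6000/11000000000 = 5.45455e-07 s.
t_prop = 28.2/191000000 = 1.47644e-07 s; RTT = 2.95288e-07 s.
Cycle = t_tx + RTT = 8.40743e-07 s.
Utilization = t_tx / cycle = 5.45455e-07/8.40743e-07 = 64.88 %.

64.88 %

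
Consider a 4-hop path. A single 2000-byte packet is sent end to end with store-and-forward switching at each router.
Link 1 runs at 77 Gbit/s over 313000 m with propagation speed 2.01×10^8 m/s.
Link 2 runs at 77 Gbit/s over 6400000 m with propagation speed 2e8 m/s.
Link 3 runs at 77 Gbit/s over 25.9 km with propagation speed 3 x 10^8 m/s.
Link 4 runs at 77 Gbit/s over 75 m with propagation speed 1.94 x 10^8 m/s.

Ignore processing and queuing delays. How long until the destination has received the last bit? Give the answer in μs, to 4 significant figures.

33640 μs

L = 2000 × 8 = 16000 bits.
Transmission delay per hop = L/R = 16000/77000000000 = 0.207792 μs; 4 hops → 0.831169 μs.
Propagation delays (d/s per hop): 1557.21, 32000, 86.3333, 0.386598 μs; sum = 33643.9 μs.
End-to-end = 33640 μs.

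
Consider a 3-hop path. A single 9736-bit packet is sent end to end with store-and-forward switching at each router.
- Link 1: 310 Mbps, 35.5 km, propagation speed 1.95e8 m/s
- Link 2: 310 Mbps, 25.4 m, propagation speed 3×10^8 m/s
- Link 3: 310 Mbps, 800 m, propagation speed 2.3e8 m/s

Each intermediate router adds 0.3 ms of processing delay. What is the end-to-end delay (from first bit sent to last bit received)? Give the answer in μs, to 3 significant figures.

Transmission delay per hop = L/R = 9736/310000000 = 31.4065 μs; 3 hops → 94.2194 μs.
Propagation delays (d/s per hop): 182.051, 0.0846667, 3.47826 μs; sum = 185.614 μs.
Processing at 2 router(s): 2 × 0.3 ms = 600 μs.
End-to-end = 880 μs.

880 μs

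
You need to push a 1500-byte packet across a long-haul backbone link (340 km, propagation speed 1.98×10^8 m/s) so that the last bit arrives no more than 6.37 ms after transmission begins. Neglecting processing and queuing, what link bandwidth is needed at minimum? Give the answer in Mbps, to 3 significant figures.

L = 12000 bits.
Propagation delay = 340000 / 198000000 = 1.71717 ms.
Transmission budget = 6.37 − 1.71717 = 4.65283 ms.
R ≥ L / t_tx = 12000 bits / 0.00465283 s = 2.58 Mbps.

2.58 Mbps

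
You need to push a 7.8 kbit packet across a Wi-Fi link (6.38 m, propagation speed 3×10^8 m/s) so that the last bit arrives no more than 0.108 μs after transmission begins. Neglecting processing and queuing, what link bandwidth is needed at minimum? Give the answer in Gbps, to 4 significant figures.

Propagation delay = 6.38 / 300000000 = 0.0212667 μs.
Transmission budget = 0.108 − 0.0212667 = 0.0867333 μs.
R ≥ L / t_tx = 7800 bits / 8.67333e-08 s = 89.93 Gbps.

89.93 Gbps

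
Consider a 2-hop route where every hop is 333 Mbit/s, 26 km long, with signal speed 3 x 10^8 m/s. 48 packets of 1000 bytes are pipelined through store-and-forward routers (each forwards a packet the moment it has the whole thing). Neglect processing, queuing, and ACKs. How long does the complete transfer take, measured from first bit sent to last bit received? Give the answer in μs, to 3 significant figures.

1350 μs

Per-hop transmission t_tx = L/R = 8000/333000000 = 24.024 μs.
Per-hop propagation t_prop = 26000/300000000 = 86.6667 μs.
Pipeline fill: first packet needs 2·t_tx to clear all hops; remaining 47 packets each add one t_tx.
Total = (2+48-1)·t_tx + 2·t_prop = 49·24.024 + 2·86.6667 = 1350 μs.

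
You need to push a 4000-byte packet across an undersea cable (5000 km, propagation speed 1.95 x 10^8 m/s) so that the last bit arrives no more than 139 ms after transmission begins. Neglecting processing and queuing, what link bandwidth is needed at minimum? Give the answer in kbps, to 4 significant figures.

282.3 kbps

L = 32000 bits.
Propagation delay = 5000000 / 195000000 = 25.641 ms.
Transmission budget = 139 − 25.641 = 113.359 ms.
R ≥ L / t_tx = 32000 bits / 0.113359 s = 282.3 kbps.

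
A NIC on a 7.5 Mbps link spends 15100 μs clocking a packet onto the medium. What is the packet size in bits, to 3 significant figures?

113000 bits

L = R × t_tx = 7500000 b/s × 0.0151 s = 113250 bits.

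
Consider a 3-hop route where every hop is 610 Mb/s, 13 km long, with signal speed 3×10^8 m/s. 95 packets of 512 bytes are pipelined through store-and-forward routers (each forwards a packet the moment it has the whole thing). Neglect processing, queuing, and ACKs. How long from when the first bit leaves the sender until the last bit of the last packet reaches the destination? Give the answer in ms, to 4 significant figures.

Per-hop transmission t_tx = L/R = 4096/610000000 = 0.00671475 ms.
Per-hop propagation t_prop = 13000/300000000 = 0.0433333 ms.
Pipeline fill: first packet needs 3·t_tx to clear all hops; remaining 94 packets each add one t_tx.
Total = (3+95-1)·t_tx + 3·t_prop = 97·0.00671475 + 3·0.0433333 = 0.7813 ms.

0.7813 ms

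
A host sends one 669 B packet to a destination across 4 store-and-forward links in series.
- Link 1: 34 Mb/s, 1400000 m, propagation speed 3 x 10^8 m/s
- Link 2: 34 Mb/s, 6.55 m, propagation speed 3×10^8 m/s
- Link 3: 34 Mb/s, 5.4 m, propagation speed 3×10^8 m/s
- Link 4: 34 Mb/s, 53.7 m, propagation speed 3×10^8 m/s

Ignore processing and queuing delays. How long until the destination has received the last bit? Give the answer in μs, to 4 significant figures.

L = 669 × 8 = 5352 bits.
Transmission delay per hop = L/R = 5352/34000000 = 157.412 μs; 4 hops → 629.647 μs.
Propagation delays (d/s per hop): 4666.67, 0.0218333, 0.018, 0.179 μs; sum = 4666.89 μs.
End-to-end = 5297 μs.

5297 μs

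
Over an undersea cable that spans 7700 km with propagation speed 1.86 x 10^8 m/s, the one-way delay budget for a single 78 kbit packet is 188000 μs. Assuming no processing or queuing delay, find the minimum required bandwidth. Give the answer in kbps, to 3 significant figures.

532 kbps

Propagation delay = 7700000 / 186000000 = 41397.8 μs.
Transmission budget = 188000 − 41397.8 = 146602 μs.
R ≥ L / t_tx = 78000 bits / 0.146602 s = 532 kbps.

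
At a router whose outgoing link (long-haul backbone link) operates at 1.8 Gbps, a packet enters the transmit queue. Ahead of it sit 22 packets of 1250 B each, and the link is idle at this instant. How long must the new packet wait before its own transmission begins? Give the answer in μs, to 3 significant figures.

122 μs

Each queued packet: L/R = 10000/1800000000 = 5.55556 μs.
22 queued → 122.222 μs.
Queuing delay = 122 μs.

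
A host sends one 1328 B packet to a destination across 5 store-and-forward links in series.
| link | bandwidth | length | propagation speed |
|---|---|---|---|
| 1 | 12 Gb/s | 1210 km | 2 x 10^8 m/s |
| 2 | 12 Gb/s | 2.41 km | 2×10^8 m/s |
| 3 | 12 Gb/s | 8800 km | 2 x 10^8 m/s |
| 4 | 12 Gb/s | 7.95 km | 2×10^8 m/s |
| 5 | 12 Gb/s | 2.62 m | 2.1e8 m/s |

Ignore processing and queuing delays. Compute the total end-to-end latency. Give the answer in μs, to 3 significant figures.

50100 μs

L = 1328 × 8 = 10624 bits.
Transmission delay per hop = L/R = 10624/12000000000 = 0.885333 μs; 5 hops → 4.42667 μs.
Propagation delays (d/s per hop): 6050, 12.05, 44000, 39.75, 0.0124762 μs; sum = 50101.8 μs.
End-to-end = 50100 μs.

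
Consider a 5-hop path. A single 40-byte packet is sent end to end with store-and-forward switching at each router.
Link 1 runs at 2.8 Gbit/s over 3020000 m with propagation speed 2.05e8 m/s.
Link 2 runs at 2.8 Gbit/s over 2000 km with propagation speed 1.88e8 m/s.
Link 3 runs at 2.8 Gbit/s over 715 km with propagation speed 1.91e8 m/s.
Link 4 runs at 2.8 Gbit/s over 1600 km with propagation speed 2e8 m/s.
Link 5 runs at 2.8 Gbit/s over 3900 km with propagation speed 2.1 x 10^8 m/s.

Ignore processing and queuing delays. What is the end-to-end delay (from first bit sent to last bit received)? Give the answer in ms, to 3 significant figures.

55.7 ms

L = 40 × 8 = 320 bits.
Transmission delay per hop = L/R = 320/2800000000 = 0.000114286 ms; 5 hops → 0.000571429 ms.
Propagation delays (d/s per hop): 14.7317, 10.6383, 3.74346, 8, 18.5714 ms; sum = 55.6849 ms.
End-to-end = 55.7 ms.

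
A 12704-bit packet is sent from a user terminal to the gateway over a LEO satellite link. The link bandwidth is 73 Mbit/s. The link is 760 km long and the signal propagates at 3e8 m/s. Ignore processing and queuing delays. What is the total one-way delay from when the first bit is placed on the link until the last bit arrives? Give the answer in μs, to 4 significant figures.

2707 μs

Transmission delay = L/R = 12704 / 73000000 = 174.027 μs.
Propagation delay = d/s = 760000 m / 300000000 m/s = 2533.33 μs.
Total = 2707 μs.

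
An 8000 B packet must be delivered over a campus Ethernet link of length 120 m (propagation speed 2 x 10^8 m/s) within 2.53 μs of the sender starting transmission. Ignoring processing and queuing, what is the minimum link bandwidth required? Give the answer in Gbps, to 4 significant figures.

33.16 Gbps

L = 64000 bits.
Propagation delay = 120 / 200000000 = 0.6 μs.
Transmission budget = 2.53 − 0.6 = 1.93 μs.
R ≥ L / t_tx = 64000 bits / 1.93e-06 s = 33.16 Gbps.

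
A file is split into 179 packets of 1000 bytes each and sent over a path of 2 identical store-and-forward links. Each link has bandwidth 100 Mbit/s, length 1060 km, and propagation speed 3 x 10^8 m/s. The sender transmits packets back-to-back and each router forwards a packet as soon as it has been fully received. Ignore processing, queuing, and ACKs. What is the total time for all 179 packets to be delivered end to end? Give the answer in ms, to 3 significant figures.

Per-hop transmission t_tx = L/R = 8000/100000000 = 0.08 ms.
Per-hop propagation t_prop = 1060000/300000000 = 3.53333 ms.
Pipeline fill: first packet needs 2·t_tx to clear all hops; remaining 178 packets each add one t_tx.
Total = (2+179-1)·t_tx + 2·t_prop = 180·0.08 + 2·3.53333 = 21.5 ms.

21.5 ms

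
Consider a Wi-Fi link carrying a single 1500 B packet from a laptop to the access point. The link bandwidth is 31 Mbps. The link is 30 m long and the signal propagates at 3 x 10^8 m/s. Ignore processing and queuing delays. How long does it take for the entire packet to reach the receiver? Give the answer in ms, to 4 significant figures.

L = 1500 × 8 = 12000 bits.
Transmission delay = L/R = 12000 / 31000000 = 0.387097 ms.
Propagation delay = d/s = 30 m / 300000000 m/s = 0.0001 ms.
Total = 0.3872 ms.

0.3872 ms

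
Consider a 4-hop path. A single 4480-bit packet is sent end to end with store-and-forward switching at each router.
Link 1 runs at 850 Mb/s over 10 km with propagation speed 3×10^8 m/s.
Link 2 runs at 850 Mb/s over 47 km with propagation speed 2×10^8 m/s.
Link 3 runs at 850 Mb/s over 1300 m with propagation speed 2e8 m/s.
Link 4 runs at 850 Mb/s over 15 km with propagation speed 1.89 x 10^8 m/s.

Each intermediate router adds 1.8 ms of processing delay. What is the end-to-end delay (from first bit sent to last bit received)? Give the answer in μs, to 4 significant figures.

5775 μs

Transmission delay per hop = L/R = 4480/850000000 = 5.27059 μs; 4 hops → 21.0824 μs.
Propagation delays (d/s per hop): 33.3333, 235, 6.5, 79.3651 μs; sum = 354.198 μs.
Processing at 3 router(s): 3 × 1.8 ms = 5400 μs.
End-to-end = 5775 μs.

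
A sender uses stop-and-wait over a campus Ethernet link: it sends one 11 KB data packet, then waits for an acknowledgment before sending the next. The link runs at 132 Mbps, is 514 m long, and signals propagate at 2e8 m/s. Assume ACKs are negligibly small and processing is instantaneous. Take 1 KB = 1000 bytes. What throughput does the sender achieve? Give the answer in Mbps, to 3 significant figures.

t_tx = L/R = 88000/132000000 = 0.000666667 s.
t_prop = 514/200000000 = 2.57e-06 s; RTT = 5.14e-06 s.
Cycle = t_tx + RTT = 0.000671807 s.
Throughput = L / cycle = 88000 / 0.000671807 = 131 Mbps.

131 Mbps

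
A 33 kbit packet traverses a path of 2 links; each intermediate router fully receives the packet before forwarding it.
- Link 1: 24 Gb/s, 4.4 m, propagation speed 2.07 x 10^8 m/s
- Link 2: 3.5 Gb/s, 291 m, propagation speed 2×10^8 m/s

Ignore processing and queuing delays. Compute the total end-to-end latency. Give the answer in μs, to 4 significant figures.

12.28 μs

L = 33000 bits.
Transmission delays (L/R per hop): 1.375, 9.42857 μs; sum = 10.8036 μs.
Propagation delays (d/s per hop): 0.021256, 1.455 μs; sum = 1.47626 μs.
End-to-end = 12.28 μs.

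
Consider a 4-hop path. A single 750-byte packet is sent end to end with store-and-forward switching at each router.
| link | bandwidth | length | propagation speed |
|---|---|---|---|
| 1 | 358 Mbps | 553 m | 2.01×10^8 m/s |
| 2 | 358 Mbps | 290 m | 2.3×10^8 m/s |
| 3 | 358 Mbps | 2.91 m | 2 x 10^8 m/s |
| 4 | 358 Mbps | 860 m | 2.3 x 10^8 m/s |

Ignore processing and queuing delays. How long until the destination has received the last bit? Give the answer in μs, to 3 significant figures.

L = 750 × 8 = 6000 bits.
Transmission delay per hop = L/R = 6000/358000000 = 16.7598 μs; 4 hops → 67.0391 μs.
Propagation delays (d/s per hop): 2.75124, 1.26087, 0.01455, 3.73913 μs; sum = 7.76579 μs.
End-to-end = 74.8 μs.

74.8 μs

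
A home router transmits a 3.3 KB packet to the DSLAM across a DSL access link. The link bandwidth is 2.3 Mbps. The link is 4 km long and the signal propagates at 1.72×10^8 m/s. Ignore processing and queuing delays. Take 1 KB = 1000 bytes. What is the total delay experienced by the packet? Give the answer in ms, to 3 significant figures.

11.5 ms

L = 26400 bits.
Transmission delay = L/R = 26400 / 2300000 = 11.4783 ms.
Propagation delay = d/s = 4000 m / 172000000 m/s = 0.0232558 ms.
Total = 11.5 ms.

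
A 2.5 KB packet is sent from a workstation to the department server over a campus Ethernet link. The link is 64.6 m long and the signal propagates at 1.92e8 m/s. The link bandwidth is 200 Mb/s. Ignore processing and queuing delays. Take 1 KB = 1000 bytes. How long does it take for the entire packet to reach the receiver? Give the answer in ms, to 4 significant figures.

0.1003 ms

L = 20000 bits.
Transmission delay = L/R = 20000 / 200000000 = 0.1 ms.
Propagation delay = d/s = 64.6 m / 192000000 m/s = 0.000336458 ms.
Total = 0.1003 ms.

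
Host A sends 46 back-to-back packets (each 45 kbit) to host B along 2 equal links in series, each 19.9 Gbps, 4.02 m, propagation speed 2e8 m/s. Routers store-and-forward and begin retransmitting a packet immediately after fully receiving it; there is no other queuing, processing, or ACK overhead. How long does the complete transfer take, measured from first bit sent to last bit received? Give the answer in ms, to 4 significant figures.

0.1063 ms

Per-hop transmission t_tx = L/R = 45000/19900000000 = 0.00226131 ms.
Per-hop propagation t_prop = 4.02/200000000 = 2.01e-05 ms.
Pipeline fill: first packet needs 2·t_tx to clear all hops; remaining 45 packets each add one t_tx.
Total = (2+46-1)·t_tx + 2·t_prop = 47·0.00226131 + 2·2.01e-05 = 0.1063 ms.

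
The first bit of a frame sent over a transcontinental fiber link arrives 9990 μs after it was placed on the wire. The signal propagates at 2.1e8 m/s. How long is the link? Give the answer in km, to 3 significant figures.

2100 km

d = s × t_prop = 210000000 × 0.00999 = 2100 km.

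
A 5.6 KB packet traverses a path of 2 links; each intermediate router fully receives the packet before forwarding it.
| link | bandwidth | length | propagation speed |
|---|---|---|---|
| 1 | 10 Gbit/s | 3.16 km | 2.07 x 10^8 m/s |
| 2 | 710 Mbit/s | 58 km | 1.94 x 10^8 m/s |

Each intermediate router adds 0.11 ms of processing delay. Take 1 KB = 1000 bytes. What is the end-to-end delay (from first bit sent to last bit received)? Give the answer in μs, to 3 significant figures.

L = 44800 bits.
Transmission delays (L/R per hop): 4.48, 63.0986 μs; sum = 67.5786 μs.
Propagation delays (d/s per hop): 15.2657, 298.969 μs; sum = 314.235 μs.
Processing at 1 router(s): 1 × 0.11 ms = 110 μs.
End-to-end = 492 μs.

492 μs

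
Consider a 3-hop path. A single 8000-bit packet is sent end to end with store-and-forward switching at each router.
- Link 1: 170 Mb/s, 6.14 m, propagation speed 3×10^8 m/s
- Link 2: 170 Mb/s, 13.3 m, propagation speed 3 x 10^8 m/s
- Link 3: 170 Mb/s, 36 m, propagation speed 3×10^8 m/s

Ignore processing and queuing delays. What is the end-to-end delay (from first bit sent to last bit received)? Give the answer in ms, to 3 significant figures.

0.141 ms

Transmission delay per hop = L/R = 8000/170000000 = 0.0470588 ms; 3 hops → 0.141176 ms.
Propagation delays (d/s per hop): 2.04667e-05, 4.43333e-05, 0.00012 ms; sum = 0.0001848 ms.
End-to-end = 0.141 ms.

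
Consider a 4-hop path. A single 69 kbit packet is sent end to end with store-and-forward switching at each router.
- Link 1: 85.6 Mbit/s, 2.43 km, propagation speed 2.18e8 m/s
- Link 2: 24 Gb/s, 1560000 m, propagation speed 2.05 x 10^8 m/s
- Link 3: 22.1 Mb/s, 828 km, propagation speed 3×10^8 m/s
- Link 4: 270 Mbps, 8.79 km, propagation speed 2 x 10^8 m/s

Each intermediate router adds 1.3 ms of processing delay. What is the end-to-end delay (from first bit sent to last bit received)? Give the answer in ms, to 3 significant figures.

18.5 ms

L = 69000 bits.
Transmission delays (L/R per hop): 0.806075, 0.002875, 3.12217, 0.255556 ms; sum = 4.18668 ms.
Propagation delays (d/s per hop): 0.0111468, 7.60976, 2.76, 0.04395 ms; sum = 10.4249 ms.
Processing at 3 router(s): 3 × 1.3 ms = 3.9 ms.
End-to-end = 18.5 ms.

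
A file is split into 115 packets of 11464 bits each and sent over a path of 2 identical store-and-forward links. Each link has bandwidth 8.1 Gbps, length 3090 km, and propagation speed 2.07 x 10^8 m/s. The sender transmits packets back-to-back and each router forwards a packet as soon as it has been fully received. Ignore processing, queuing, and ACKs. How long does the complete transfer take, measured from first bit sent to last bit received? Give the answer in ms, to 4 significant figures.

30.02 ms

Per-hop transmission t_tx = L/R = 11464/8100000000 = 0.00141531 ms.
Per-hop propagation t_prop = 3090000/2.07e+08 = 14.9275 ms.
Pipeline fill: first packet needs 2·t_tx to clear all hops; remaining 114 packets each add one t_tx.
Total = (2+115-1)·t_tx + 2·t_prop = 116·0.00141531 + 2·14.9275 = 30.02 ms.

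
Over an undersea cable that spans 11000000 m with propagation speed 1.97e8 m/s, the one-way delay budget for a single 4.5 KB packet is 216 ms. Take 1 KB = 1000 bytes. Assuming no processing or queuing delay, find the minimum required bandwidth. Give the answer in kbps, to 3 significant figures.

L = 36000 bits.
Propagation delay = 11000000 / 197000000 = 55.8376 ms.
Transmission budget = 216 − 55.8376 = 160.162 ms.
R ≥ L / t_tx = 36000 bits / 0.160162 s = 225 kbps.

225 kbps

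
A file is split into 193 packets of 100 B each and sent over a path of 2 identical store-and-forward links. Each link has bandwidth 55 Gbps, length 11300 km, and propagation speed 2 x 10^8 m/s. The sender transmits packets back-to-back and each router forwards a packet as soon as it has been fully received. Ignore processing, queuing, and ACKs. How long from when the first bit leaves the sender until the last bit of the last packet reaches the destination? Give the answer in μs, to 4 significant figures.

Per-hop transmission t_tx = L/R = 800/55000000000 = 0.0145455 μs.
Per-hop propagation t_prop = 11300000/200000000 = 56500 μs.
Pipeline fill: first packet needs 2·t_tx to clear all hops; remaining 192 packets each add one t_tx.
Total = (2+193-1)·t_tx + 2·t_prop = 194·0.0145455 + 2·56500 = 113000 μs.

113000 μs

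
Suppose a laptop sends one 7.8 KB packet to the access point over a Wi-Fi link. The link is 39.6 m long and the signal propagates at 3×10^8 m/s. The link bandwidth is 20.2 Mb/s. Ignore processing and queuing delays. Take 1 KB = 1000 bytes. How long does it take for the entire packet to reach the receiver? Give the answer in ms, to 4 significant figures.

3.089 ms

L = 62400 bits.
Transmission delay = L/R = 62400 / 20200000 = 3.08911 ms.
Propagation delay = d/s = 39.6 m / 300000000 m/s = 0.000132 ms.
Total = 3.089 ms.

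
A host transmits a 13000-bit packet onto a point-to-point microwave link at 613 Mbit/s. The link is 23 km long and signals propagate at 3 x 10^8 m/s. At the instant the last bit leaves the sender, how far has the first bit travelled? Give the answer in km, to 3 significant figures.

6.36 km

t_tx = L/R = 13000/613000000 = 2.12072e-05 s.
Distance = s × t_tx = 300000000 × 2.12072e-05 = 6.36 km.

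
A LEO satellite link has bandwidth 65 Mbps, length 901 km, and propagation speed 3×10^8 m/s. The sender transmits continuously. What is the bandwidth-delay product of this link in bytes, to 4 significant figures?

Propagation delay = 901000 / 300000000 = 0.00300333 s.
BDP = R × t_prop = 65000000 × 0.00300333 = 195217 bits.
In bytes: 195217/8 = 24400 bytes.

24400 bytes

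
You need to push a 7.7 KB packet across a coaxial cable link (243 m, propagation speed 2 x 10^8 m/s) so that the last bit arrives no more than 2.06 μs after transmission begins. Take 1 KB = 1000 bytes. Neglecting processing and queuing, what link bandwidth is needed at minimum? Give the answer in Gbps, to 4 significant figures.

72.90 Gbps

L = 61600 bits.
Propagation delay = 243 / 200000000 = 1.215 μs.
Transmission budget = 2.06 − 1.215 = 0.845 μs.
R ≥ L / t_tx = 61600 bits / 8.45e-07 s = 72.90 Gbps.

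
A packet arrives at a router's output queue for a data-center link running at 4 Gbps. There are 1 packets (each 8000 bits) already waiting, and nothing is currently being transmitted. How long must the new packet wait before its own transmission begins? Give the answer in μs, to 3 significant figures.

Each queued packet: L/R = 8000/4000000000 = 2 μs.
1 queued → 2 μs.
Queuing delay = 2.00 μs.

2.00 μs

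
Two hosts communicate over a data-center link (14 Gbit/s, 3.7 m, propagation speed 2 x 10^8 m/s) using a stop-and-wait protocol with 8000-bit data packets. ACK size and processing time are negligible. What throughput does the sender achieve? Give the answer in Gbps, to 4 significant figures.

t_tx = L/R = 8000/14000000000 = 5.71429e-07 s.
t_prop = 3.7/200000000 = 1.85e-08 s; RTT = 3.7e-08 s.
Cycle = t_tx + RTT = 6.08429e-07 s.
Throughput = L / cycle = 8000 / 6.08429e-07 = 13.15 Gbps.

13.15 Gbps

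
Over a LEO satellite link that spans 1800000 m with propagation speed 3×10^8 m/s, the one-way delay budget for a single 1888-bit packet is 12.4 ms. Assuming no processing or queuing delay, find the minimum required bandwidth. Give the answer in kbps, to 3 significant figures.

Propagation delay = 1800000 / 300000000 = 6 ms.
Transmission budget = 12.4 − 6 = 6.4 ms.
R ≥ L / t_tx = 1888 bits / 0.0064 s = 295 kbps.

295 kbps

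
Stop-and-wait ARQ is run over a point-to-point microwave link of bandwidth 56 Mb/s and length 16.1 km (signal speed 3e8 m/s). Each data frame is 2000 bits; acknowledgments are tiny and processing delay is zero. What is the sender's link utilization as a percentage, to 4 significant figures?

t_tx = L/R = 2000/56000000 = 3.57143e-05 s.
t_prop = 16100/300000000 = 5.36667e-05 s; RTT = 0.000107333 s.
Cycle = t_tx + RTT = 0.000143048 s.
Utilization = t_tx / cycle = 3.57143e-05/0.000143048 = 24.97 %.

24.97 %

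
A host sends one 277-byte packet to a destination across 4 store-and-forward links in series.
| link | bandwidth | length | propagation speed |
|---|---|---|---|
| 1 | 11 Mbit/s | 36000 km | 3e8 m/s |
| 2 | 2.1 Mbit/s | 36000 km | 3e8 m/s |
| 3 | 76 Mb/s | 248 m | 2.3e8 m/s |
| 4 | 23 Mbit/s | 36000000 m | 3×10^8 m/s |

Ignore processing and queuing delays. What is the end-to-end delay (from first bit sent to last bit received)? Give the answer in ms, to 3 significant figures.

L = 277 × 8 = 2216 bits.
Transmission delays (L/R per hop): 0.201455, 1.05524, 0.0291579, 0.0963478 ms; sum = 1.3822 ms.
Propagation delays (d/s per hop): 120, 120, 0.00107826, 120 ms; sum = 360.001 ms.
End-to-end = 361 ms.

361 ms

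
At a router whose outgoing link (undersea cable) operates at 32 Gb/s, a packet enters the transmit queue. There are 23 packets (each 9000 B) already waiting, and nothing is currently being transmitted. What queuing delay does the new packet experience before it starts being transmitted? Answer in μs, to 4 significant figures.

51.75 μs

Each queued packet: L/R = 72000/32000000000 = 2.25 μs.
23 queued → 51.75 μs.
Queuing delay = 51.75 μs.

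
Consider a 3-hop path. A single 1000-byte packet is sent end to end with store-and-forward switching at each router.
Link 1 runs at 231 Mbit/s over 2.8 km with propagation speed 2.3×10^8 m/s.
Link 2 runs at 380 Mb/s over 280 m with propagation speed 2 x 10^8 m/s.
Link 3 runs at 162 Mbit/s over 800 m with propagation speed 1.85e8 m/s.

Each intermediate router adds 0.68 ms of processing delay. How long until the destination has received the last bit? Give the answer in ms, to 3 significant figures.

1.48 ms

L = 1000 × 8 = 8000 bits.
Transmission delays (L/R per hop): 0.034632, 0.0210526, 0.0493827 ms; sum = 0.105067 ms.
Propagation delays (d/s per hop): 0.0121739, 0.0014, 0.00432432 ms; sum = 0.0178982 ms.
Processing at 2 router(s): 2 × 0.68 ms = 1.36 ms.
End-to-end = 1.48 ms.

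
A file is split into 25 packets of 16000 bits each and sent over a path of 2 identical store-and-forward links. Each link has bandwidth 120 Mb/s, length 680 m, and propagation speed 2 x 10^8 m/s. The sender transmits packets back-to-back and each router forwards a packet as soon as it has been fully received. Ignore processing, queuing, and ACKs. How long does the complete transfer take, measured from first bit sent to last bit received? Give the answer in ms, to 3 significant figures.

3.47 ms

Per-hop transmission t_tx = L/R = 16000/120000000 = 0.133333 ms.
Per-hop propagation t_prop = 680/200000000 = 0.0034 ms.
Pipeline fill: first packet needs 2·t_tx to clear all hops; remaining 24 packets each add one t_tx.
Total = (2+25-1)·t_tx + 2·t_prop = 26·0.133333 + 2·0.0034 = 3.47 ms.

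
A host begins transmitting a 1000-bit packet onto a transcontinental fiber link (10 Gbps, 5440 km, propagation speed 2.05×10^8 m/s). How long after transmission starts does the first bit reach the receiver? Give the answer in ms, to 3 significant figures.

First bit experiences only propagation delay: d/s = 5440000/2.05e+08 = 26.5 ms.

26.5 ms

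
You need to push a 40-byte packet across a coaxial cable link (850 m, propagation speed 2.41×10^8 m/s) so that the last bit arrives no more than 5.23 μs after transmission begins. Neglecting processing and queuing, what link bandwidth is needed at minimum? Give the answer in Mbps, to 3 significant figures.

188 Mbps

L = 320 bits.
Propagation delay = 850 / 241000000 = 3.52697 μs.
Transmission budget = 5.23 − 3.52697 = 1.70303 μs.
R ≥ L / t_tx = 320 bits / 1.70303e-06 s = 188 Mbps.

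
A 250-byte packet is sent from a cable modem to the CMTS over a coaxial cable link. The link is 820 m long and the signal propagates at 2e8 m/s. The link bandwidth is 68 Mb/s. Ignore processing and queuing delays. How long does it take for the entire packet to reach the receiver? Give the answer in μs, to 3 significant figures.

33.5 μs

L = 250 × 8 = 2000 bits.
Transmission delay = L/R = 2000 / 68000000 = 29.4118 μs.
Propagation delay = d/s = 820 m / 200000000 m/s = 4.1 μs.
Total = 33.5 μs.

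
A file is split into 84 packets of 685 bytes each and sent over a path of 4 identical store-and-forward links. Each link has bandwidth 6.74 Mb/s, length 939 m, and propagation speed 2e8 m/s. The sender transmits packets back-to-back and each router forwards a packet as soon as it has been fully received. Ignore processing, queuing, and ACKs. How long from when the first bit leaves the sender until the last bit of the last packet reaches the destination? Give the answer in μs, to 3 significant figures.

Per-hop transmission t_tx = L/R = 5480/6740000 = 813.056 μs.
Per-hop propagation t_prop = 939/200000000 = 4.695 μs.
Pipeline fill: first packet needs 4·t_tx to clear all hops; remaining 83 packets each add one t_tx.
Total = (4+84-1)·t_tx + 4·t_prop = 87·813.056 + 4·4.695 = 70800 μs.

70800 μs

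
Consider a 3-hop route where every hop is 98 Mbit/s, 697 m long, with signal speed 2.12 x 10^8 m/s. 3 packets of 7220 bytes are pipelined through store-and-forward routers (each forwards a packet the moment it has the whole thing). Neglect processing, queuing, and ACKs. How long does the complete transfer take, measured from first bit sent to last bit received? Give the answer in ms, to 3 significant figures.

Per-hop transmission t_tx = L/R = 57760/98000000 = 0.589388 ms.
Per-hop propagation t_prop = 697/212000000 = 0.00328774 ms.
Pipeline fill: first packet needs 3·t_tx to clear all hops; remaining 2 packets each add one t_tx.
Total = (3+3-1)·t_tx + 3·t_prop = 5·0.589388 + 3·0.00328774 = 2.96 ms.

2.96 ms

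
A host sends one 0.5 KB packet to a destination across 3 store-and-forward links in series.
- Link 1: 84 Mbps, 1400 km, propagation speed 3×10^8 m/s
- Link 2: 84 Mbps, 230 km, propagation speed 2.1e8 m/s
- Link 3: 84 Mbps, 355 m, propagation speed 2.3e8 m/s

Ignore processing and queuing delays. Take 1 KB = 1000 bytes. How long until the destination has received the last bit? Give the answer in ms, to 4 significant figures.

5.906 ms

L = 4000 bits.
Transmission delay per hop = L/R = 4000/84000000 = 0.047619 ms; 3 hops → 0.142857 ms.
Propagation delays (d/s per hop): 4.66667, 1.09524, 0.00154348 ms; sum = 5.76345 ms.
End-to-end = 5.906 ms.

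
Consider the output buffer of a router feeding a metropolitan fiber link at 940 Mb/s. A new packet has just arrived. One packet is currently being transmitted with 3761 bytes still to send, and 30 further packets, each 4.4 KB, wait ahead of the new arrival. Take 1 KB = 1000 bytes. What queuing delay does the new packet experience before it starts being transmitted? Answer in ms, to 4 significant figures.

1.155 ms

Each queued packet: L/R = 35200/940000000 = 0.0374468 ms.
30 queued → 1.1234 ms.
Plus remaining 30088 bits of current packet: 0.0320085 ms.
Queuing delay = 1.155 ms.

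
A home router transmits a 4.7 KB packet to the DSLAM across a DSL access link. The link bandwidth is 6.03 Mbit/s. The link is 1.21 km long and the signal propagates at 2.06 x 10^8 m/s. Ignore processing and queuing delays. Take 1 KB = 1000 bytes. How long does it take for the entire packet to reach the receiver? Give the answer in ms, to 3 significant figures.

L = 37600 bits.
Transmission delay = L/R = 37600 / 6030000 = 6.23549 ms.
Propagation delay = d/s = 1210 m / 206000000 m/s = 0.00587379 ms.
Total = 6.24 ms.

6.24 ms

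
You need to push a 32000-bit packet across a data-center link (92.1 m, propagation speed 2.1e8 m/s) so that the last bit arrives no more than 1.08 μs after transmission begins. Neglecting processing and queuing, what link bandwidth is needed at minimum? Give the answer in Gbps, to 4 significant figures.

49.89 Gbps

Propagation delay = 92.1 / 210000000 = 0.438571 μs.
Transmission budget = 1.08 − 0.438571 = 0.641429 μs.
R ≥ L / t_tx = 32000 bits / 6.41429e-07 s = 49.89 Gbps.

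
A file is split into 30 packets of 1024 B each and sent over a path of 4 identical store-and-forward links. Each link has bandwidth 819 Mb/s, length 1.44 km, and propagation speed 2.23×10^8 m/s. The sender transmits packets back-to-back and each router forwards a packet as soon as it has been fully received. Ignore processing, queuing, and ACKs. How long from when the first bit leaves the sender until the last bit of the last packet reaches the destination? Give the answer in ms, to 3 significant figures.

0.356 ms

Per-hop transmission t_tx = L/R = 8192/819000000 = 0.0100024 ms.
Per-hop propagation t_prop = 1440/223000000 = 0.0064574 ms.
Pipeline fill: first packet needs 4·t_tx to clear all hops; remaining 29 packets each add one t_tx.
Total = (4+30-1)·t_tx + 4·t_prop = 33·0.0100024 + 4·0.0064574 = 0.356 ms.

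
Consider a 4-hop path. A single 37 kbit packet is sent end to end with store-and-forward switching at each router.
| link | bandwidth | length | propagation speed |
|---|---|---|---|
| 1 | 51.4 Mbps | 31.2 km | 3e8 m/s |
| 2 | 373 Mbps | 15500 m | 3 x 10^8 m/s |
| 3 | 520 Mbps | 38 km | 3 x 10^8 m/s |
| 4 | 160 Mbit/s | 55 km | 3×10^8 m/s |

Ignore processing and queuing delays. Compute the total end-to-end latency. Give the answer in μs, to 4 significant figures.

1587 μs

L = 37000 bits.
Transmission delays (L/R per hop): 719.844, 99.1957, 71.1538, 231.25 μs; sum = 1121.44 μs.
Propagation delays (d/s per hop): 104, 51.6667, 126.667, 183.333 μs; sum = 465.667 μs.
End-to-end = 1587 μs.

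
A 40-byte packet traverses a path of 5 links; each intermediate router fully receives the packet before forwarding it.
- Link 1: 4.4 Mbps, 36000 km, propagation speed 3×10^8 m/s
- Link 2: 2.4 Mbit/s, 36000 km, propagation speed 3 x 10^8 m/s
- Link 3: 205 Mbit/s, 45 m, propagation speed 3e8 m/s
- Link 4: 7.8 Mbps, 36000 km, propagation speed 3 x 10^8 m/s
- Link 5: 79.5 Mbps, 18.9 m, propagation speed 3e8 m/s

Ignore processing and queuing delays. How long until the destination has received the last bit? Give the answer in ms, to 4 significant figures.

360.3 ms

L = 40 × 8 = 320 bits.
Transmission delays (L/R per hop): 0.0727273, 0.133333, 0.00156098, 0.0410256, 0.00402516 ms; sum = 0.252672 ms.
Propagation delays (d/s per hop): 120, 120, 0.00015, 120, 6.3e-05 ms; sum = 360 ms.
End-to-end = 360.3 ms.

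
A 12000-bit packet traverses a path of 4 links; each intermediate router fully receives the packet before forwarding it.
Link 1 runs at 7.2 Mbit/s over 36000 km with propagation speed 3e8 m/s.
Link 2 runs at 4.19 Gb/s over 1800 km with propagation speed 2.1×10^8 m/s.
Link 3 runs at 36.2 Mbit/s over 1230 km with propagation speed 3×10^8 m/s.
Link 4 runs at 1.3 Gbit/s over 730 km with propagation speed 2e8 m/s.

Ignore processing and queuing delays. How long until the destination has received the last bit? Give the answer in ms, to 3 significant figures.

138 ms

Transmission delays (L/R per hop): 1.66667, 0.00286396, 0.331492, 0.00923077 ms; sum = 2.01025 ms.
Propagation delays (d/s per hop): 120, 8.57143, 4.1, 3.65 ms; sum = 136.321 ms.
End-to-end = 138 ms.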